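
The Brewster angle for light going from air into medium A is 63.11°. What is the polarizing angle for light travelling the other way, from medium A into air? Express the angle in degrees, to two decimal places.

tan θ_B' = n₁/n₂ = 1/tan θ_B, so θ_B' = 90° − θ_B.
θ_B' = 90° − 63.11° = 26.89°.

θ_B' ≈ 26.89°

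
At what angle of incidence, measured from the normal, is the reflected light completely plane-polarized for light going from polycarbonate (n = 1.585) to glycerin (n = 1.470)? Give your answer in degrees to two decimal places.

θ_B ≈ 42.84°

Brewster's condition: tan θ_B = n₂/n₁ = 1.470/1.585 = 0.9274.
θ_B = arctan(0.9274) = 42.84°.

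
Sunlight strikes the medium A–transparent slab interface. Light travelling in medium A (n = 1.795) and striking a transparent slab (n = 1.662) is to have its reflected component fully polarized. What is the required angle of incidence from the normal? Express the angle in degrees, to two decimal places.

tan θ_B = n₂/n₁ = 1.662/1.795 = 0.9259.
So θ_B = arctan 0.9259 = 42.80°.

θ_B ≈ 42.80°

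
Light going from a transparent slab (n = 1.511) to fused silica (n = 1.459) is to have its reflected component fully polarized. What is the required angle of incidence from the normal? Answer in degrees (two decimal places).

θ_B ≈ 44.00°

Here n₂/n₁ = 1.459/1.511 = 0.9656, and Brewster's law gives tan θ_B = n₂/n₁.
So θ_B = arctan 0.9656 = 44.00°.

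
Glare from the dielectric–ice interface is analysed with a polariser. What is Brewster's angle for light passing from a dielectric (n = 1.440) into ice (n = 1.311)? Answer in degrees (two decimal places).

θ_B ≈ 42.32°

Here n₂/n₁ = 1.311/1.440 = 0.9104, and Brewster's law gives tan θ_B = n₂/n₁.
So θ_B = arctan 0.9104 = 42.32°.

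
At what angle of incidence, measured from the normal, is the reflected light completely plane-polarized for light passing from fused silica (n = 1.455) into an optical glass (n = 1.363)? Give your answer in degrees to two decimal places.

At Brewster's angle the reflected and refracted rays are perpendicular, which with Snell's law gives tan θ_B = n₂/n₁.
tan θ_B = n₂/n₁ = 1.363/1.455 = 0.9368.
θ_B = arctan(0.9368) = 43.13°.

θ_B ≈ 43.13°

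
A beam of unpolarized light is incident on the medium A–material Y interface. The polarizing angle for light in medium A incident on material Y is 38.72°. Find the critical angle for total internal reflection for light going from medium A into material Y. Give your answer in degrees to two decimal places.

θ_c ≈ 53.30°

tan θ_B = n₂/n₁ = tan 38.72° = 0.8017.
Total internal reflection: sin θ_c = n₂/n₁ = 0.8017.
θ_c = arcsin(0.8017) = 53.30°.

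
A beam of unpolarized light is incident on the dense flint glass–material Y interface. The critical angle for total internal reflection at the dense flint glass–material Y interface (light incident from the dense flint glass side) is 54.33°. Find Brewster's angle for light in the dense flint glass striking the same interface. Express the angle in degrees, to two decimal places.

At the critical angle sin θ_c = n₂/n₁, giving n₂/n₁ = sin 54.33° = 0.8124.
Then tan θ_B = n₂/n₁ = 0.8124, so θ_B = arctan 0.8124 = 39.09°.

θ_B ≈ 39.09°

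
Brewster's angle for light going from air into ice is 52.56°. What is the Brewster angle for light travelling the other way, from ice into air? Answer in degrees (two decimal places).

The two Brewster angles are complementary: θ_B' = 90° − θ_B = 90° − 52.56° = 37.44°.

θ_B' ≈ 37.44°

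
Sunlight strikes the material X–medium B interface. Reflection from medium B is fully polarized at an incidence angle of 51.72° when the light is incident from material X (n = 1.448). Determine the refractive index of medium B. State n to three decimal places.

n ≈ 1.835

At the polarizing angle, tan θ_B = n₂/n₁ with n₁ on the incident side (material X) and n₂ on the transmitted side (medium B).
n₂ = n₁ tan θ_B = 1.448 × tan 51.72° = 1.835.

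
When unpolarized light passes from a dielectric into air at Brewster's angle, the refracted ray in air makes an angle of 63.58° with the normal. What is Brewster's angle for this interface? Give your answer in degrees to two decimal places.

θ_B ≈ 26.42°

Brewster's condition makes the reflected and refracted beams perpendicular: θ_B + θ_t = 90°.
θ_B = 90° − 63.58° = 26.42°.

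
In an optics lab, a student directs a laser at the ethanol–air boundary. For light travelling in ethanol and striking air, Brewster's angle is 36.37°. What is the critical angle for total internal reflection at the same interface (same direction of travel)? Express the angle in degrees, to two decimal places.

θ_c ≈ 47.43°

From Brewster, n₂/n₁ = tan θ_B = tan 36.37° = 0.7365.
Then sin θ_c = n₂/n₁ = 0.7365, so θ_c = arcsin 0.7365 = 47.43°.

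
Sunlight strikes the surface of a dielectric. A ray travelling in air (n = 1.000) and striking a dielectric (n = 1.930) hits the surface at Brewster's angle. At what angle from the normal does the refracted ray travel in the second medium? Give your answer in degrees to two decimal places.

tan θ_B = n₂/n₁ = 1.930/1.000 = 1.9300, so θ_B = 62.61°.
At Brewster's angle the reflected and refracted rays are perpendicular, so θ_t = 90° − θ_B = 90° − 62.61° = 27.39°.

θ_t ≈ 27.39°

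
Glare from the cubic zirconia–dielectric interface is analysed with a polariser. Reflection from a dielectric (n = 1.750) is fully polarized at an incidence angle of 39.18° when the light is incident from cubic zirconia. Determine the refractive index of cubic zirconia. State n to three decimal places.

n ≈ 2.147

At the polarizing angle, tan θ_B = n₂/n₁ with n₁ on the incident side (cubic zirconia) and n₂ on the transmitted side (a dielectric).
n₁ = n₂ / tan θ_B = 1.750 / tan 39.18° = 2.147.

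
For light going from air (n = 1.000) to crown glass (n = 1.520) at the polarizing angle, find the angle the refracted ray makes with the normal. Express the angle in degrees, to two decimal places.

θ_t ≈ 33.34°

First find Brewster's angle: tan θ_B = 1.520/1.000 = 1.5200, giving θ_B = 56.66°.
The refracted ray is perpendicular to the reflected ray, so θ_t = 90° − θ_B = 33.34°.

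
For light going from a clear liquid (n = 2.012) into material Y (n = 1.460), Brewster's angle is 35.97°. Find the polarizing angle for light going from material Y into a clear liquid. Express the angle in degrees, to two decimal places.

The two Brewster angles are complementary: θ_B' = 90° − θ_B = 90° − 35.97° = 54.03°.

θ_B' ≈ 54.03°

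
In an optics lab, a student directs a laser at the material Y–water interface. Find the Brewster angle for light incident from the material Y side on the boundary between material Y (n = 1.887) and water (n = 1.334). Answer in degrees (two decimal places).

tan θ_B = n₂/n₁ = 1.334/1.887 = 0.7069.
θ_B = arctan(0.7069) = 35.26°.

θ_B ≈ 35.26°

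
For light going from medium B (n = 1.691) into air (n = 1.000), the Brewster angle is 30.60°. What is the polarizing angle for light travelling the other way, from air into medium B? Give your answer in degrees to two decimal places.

tan θ_B' = n₁/n₂ = 1/tan θ_B, so θ_B' = 90° − θ_B.
θ_B' = 90° − 30.60° = 59.40°.

θ_B' ≈ 59.40°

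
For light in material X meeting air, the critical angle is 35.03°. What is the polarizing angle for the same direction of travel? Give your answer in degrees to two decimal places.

θ_B ≈ 29.86°

n₂/n₁ = sin θ_c = sin 35.03° = 0.5740.
tan θ_B equals the same ratio, so θ_B = arctan(0.5740) = 29.86°.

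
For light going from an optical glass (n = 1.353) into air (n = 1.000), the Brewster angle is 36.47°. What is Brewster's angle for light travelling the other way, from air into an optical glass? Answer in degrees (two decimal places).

The two Brewster angles are complementary: θ_B' = 90° − θ_B = 90° − 36.47° = 53.53°.

θ_B' ≈ 53.53°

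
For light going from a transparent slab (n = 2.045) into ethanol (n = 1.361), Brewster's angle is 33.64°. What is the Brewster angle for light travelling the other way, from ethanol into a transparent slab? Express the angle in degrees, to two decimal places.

θ_B' ≈ 56.36°

The two Brewster angles are complementary: θ_B' = 90° − θ_B = 90° − 33.64° = 56.36°.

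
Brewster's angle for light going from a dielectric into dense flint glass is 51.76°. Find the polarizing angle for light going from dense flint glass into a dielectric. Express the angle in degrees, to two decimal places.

The two Brewster angles are complementary: θ_B' = 90° − θ_B = 90° − 51.76° = 38.24°.

θ_B' ≈ 38.24°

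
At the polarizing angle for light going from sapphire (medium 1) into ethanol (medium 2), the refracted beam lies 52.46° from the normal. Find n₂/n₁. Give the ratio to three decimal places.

n₂/n₁ ≈ 0.768

At Brewster incidence θ_B = 90° − θ_t = 90° − 52.46° = 37.54°.
tan θ_B = n₂/n₁, so n₂/n₁ = tan 37.54° = 0.768.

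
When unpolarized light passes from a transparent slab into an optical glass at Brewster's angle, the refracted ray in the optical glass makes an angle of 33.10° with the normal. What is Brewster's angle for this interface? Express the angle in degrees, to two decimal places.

θ_B ≈ 56.90°

At Brewster's angle the reflected and refracted rays are perpendicular, so θ_B + θ_t = 90°.
So θ_B = 90° − θ_t = 90° − 33.10° = 56.90°.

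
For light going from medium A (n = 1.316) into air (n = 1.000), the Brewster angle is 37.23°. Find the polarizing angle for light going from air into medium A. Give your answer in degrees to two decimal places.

The two Brewster angles are complementary: θ_B' = 90° − θ_B = 90° − 37.23° = 52.77°.

θ_B' ≈ 52.77°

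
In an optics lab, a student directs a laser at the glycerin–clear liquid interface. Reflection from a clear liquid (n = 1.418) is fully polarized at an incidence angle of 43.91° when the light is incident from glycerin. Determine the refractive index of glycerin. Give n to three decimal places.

Full polarization of the reflected beam means tan θ_B = n₂/n₁, where n₁ is the incident medium (glycerin).
n₁ = n₂ / tan θ_B = 1.418 / tan 43.91° = 1.473.

n ≈ 1.473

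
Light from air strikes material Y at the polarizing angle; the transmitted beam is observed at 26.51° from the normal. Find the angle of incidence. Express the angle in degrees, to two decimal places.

θ_B ≈ 63.49°

Brewster's condition makes the reflected and refracted beams perpendicular: θ_B + θ_t = 90°.
So θ_B = 90° − θ_t = 90° − 26.51° = 63.49°.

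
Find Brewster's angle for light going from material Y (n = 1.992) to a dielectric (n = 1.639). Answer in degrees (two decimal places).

The reflected p-component vanishes when tan θ_B = n₂/n₁.
Here n₂/n₁ = 1.639/1.992 = 0.8228, and Brewster's law gives tan θ_B = n₂/n₁.
So θ_B = arctan 0.8228 = 39.45°.

θ_B ≈ 39.45°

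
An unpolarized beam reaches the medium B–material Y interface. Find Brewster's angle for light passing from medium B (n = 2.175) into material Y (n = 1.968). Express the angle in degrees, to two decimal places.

Brewster's condition: tan θ_B = n₂/n₁ = 1.968/2.175 = 0.9048.
So θ_B = arctan 0.9048 = 42.14°.

θ_B ≈ 42.14°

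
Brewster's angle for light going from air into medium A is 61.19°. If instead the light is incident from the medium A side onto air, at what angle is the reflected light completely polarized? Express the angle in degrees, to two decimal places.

θ_B' ≈ 28.81°

tan θ_B' = n₁/n₂ = 1/tan θ_B, so θ_B' = 90° − θ_B.
θ_B' = 90° − 61.19° = 28.81°.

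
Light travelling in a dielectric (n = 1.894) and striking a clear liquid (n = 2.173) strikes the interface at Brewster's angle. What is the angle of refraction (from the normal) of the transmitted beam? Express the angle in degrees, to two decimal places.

θ_t ≈ 41.08°

First find Brewster's angle: tan θ_B = 2.173/1.894 = 1.1473, giving θ_B = 48.92°.
The refracted ray is perpendicular to the reflected ray, so θ_t = 90° − θ_B = 41.08°.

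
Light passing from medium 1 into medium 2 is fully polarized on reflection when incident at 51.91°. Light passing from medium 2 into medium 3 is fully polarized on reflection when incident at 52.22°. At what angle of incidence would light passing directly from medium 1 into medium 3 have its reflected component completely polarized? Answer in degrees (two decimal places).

θ_B ≈ 58.72°

Each Brewster angle gives a ratio: n₂/n₁ = tan 51.91° = 1.2758, n₃/n₂ = tan 52.22° = 1.2901.
Multiplying, n₃/n₁ = 1.2758 × 1.2901 = 1.6459, and θ_B(1→3) = arctan 1.6459 = 58.72°.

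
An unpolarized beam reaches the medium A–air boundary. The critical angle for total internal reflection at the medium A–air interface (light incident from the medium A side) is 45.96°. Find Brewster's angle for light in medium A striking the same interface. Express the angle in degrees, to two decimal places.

n₂/n₁ = sin θ_c = sin 45.96° = 0.7189.
tan θ_B equals the same ratio, so θ_B = arctan(0.7189) = 35.71°.

θ_B ≈ 35.71°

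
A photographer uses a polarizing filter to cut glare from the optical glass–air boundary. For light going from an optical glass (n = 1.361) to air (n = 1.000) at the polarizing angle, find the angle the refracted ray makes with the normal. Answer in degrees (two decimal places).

θ_t ≈ 53.69°

θ_B = arctan(n₂/n₁) = arctan(1.000/1.361) = 36.31°.
At Brewster's angle the reflected and refracted rays are perpendicular, so θ_t = 90° − θ_B = 90° − 36.31° = 53.69°.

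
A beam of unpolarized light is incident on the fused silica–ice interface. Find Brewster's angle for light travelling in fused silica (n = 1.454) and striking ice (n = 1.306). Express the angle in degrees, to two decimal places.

The reflected p-component vanishes when tan θ_B = n₂/n₁.
Brewster's condition: tan θ_B = n₂/n₁ = 1.306/1.454 = 0.8982.
So θ_B = arctan 0.8982 = 41.93°.

θ_B ≈ 41.93°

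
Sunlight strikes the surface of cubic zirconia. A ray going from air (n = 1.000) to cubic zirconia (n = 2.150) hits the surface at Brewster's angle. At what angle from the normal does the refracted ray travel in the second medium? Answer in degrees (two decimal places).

θ_B = arctan(n₂/n₁) = arctan(2.150/1.000) = 65.06°.
The refracted ray is perpendicular to the reflected ray, so θ_t = 90° − θ_B = 24.94°.

θ_t ≈ 24.94°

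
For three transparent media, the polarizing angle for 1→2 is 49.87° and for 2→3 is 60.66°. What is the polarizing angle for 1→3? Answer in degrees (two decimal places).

tan θ_B(1→2) = n₂/n₁ = tan 49.87° = 1.1863.
tan θ_B(2→3) = n₃/n₂ = tan 60.66° = 1.7791.
So n₃/n₁ = (n₂/n₁)(n₃/n₂) = 1.1863 × 1.7791 = 2.1105.
θ_B(1→3) = arctan(2.1105) = 64.65°.

θ_B ≈ 64.65°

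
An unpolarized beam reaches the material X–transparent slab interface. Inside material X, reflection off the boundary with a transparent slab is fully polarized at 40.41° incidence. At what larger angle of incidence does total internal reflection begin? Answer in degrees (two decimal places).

θ_c ≈ 58.36°

tan θ_B = n₂/n₁ = tan 40.41° = 0.8514.
Total internal reflection: sin θ_c = n₂/n₁ = 0.8514.
θ_c = arcsin(0.8514) = 58.36°.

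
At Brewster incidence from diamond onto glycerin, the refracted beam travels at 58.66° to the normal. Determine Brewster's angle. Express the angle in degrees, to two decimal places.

Brewster's condition makes the reflected and refracted beams perpendicular: θ_B + θ_t = 90°.
So θ_B = 90° − θ_t = 90° − 58.66° = 31.34°.

θ_B ≈ 31.34°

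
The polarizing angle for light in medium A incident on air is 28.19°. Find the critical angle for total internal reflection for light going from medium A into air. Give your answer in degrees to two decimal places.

tan θ_B = n₂/n₁ = tan 28.19° = 0.5360.
Total internal reflection: sin θ_c = n₂/n₁ = 0.5360.
θ_c = arcsin(0.5360) = 32.41°.

θ_c ≈ 32.41°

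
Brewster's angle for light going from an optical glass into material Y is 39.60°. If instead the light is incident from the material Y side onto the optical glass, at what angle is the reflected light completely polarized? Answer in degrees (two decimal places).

θ_B' ≈ 50.40°

tan θ_B' = n₁/n₂ = 1/tan θ_B, so θ_B' = 90° − θ_B.
θ_B' = 90° − 39.60° = 50.40°.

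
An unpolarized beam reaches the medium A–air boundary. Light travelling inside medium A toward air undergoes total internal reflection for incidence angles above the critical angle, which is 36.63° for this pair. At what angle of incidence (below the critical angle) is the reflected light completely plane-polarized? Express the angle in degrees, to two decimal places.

sin θ_c = n₂/n₁, so n₂/n₁ = sin 36.63° = 0.5966.
Brewster: tan θ_B = n₂/n₁ = 0.5966.
θ_B = arctan(0.5966) = 30.82°.

θ_B ≈ 30.82°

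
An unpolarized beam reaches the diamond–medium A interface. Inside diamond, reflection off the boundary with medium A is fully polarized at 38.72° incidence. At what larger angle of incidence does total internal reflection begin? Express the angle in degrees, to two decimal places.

θ_c ≈ 53.30°

From Brewster, n₂/n₁ = tan θ_B = tan 38.72° = 0.8017.
Then sin θ_c = n₂/n₁ = 0.8017, so θ_c = arcsin 0.8017 = 53.30°.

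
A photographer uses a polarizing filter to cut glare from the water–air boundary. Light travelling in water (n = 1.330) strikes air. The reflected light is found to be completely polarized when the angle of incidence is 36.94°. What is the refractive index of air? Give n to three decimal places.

Full polarization of the reflected beam means tan θ_B = n₂/n₁, where n₁ is the incident medium (water).
n₂ = n₁ tan θ_B = 1.330 × tan 36.94° = 1.000.

n ≈ 1.000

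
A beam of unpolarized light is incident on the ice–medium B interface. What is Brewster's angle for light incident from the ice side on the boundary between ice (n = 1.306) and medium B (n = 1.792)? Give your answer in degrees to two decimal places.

Here n₂/n₁ = 1.792/1.306 = 1.3721, and Brewster's law gives tan θ_B = n₂/n₁.
θ_B = arctan(1.3721) = 53.92°.

θ_B ≈ 53.92°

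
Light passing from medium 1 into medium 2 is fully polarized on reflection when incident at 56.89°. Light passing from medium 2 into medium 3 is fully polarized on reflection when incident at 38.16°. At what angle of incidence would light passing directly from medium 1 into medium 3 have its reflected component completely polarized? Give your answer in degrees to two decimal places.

n₂/n₁ = tan 56.89° = 1.5334 and n₃/n₂ = tan 38.16° = 0.7858.
n₃/n₁ = 1.2049. Then tan θ_B(1→3) = n₃/n₁, so θ_B(1→3) = arctan(1.2049) = 50.31°.

θ_B ≈ 50.31°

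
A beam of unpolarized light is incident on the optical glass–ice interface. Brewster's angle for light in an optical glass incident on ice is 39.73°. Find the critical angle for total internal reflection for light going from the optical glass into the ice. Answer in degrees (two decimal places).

n₂/n₁ = tan 39.73° = 0.8311; the critical angle satisfies sin θ_c = n₂/n₁.
θ_c = arcsin(0.8311) = 56.21°.

θ_c ≈ 56.21°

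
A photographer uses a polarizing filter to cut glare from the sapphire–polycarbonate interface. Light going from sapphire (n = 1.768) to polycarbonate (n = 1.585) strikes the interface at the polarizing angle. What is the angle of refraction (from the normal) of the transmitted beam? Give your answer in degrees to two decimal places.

tan θ_B = n₂/n₁ = 1.585/1.768 = 0.8965, so θ_B = 41.88°.
The refracted ray is perpendicular to the reflected ray, so θ_t = 90° − θ_B = 48.12°.

θ_t ≈ 48.12°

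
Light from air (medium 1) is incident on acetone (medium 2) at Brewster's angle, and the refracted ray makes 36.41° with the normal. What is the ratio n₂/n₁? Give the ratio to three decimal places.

n₂/n₁ ≈ 1.356

θ_B + θ_t = 90°, so θ_B = 90° − 36.41° = 53.59°.
Then n₂/n₁ = tan θ_B = tan 53.59° = 1.356.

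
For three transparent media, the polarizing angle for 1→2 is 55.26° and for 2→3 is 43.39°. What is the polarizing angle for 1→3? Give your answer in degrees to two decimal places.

θ_B ≈ 53.74°

n₂/n₁ = tan 55.26° = 1.4420 and n₃/n₂ = tan 43.39° = 0.9453.
n₃/n₁ = 1.3632. Then tan θ_B(1→3) = n₃/n₁, so θ_B(1→3) = arctan(1.3632) = 53.74°.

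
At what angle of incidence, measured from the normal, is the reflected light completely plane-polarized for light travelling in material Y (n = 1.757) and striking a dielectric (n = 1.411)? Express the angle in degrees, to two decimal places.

The reflected p-component vanishes when tan θ_B = n₂/n₁.
Here n₂/n₁ = 1.411/1.757 = 0.8031, and Brewster's law gives tan θ_B = n₂/n₁.
So θ_B = arctan 0.8031 = 38.77°.

θ_B ≈ 38.77°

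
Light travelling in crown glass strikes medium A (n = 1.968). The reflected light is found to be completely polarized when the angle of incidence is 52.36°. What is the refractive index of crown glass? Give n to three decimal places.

At Brewster's angle, tan θ_B = n₂/n₁ with n₁ on the incident side (crown glass) and n₂ on the transmitted side (medium A).
n₁ = n₂ / tan θ_B = 1.968 / tan 52.36° = 1.518.

n ≈ 1.518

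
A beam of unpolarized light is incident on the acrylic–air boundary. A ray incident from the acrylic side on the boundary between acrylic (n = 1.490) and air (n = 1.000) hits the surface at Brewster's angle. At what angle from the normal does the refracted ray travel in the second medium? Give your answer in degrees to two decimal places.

tan θ_B = n₂/n₁ = 1.000/1.490 = 0.6711, so θ_B = 33.87°.
At Brewster's angle the reflected and refracted rays are perpendicular, so θ_t = 90° − θ_B = 90° − 33.87° = 56.13°.

θ_t ≈ 56.13°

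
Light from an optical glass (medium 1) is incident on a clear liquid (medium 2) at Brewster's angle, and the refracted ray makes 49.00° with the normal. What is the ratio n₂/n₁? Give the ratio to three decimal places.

n₂/n₁ ≈ 0.869

At Brewster incidence θ_B = 90° − θ_t = 90° − 49.00° = 41.00°.
Then n₂/n₁ = tan θ_B = tan 41.00° = 0.869.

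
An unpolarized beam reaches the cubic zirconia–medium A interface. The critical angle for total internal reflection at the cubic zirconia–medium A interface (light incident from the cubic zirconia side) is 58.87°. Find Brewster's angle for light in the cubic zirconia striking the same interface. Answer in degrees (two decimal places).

sin θ_c = n₂/n₁, so n₂/n₁ = sin 58.87° = 0.8560.
Brewster: tan θ_B = n₂/n₁ = 0.8560.
θ_B = arctan(0.8560) = 40.56°.

θ_B ≈ 40.56°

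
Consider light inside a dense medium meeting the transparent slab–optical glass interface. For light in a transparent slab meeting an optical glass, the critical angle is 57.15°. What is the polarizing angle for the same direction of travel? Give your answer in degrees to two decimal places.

n₂/n₁ = sin θ_c = sin 57.15° = 0.8401.
tan θ_B equals the same ratio, so θ_B = arctan(0.8401) = 40.03°.

θ_B ≈ 40.03°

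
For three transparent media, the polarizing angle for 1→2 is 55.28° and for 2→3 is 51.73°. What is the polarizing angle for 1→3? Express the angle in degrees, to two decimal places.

Each Brewster angle gives a ratio: n₂/n₁ = tan 55.28° = 1.4431, n₃/n₂ = tan 51.73° = 1.2676.
n₃/n₁ = 1.8293. Then tan θ_B(1→3) = n₃/n₁, so θ_B(1→3) = arctan(1.8293) = 61.34°.

θ_B ≈ 61.34°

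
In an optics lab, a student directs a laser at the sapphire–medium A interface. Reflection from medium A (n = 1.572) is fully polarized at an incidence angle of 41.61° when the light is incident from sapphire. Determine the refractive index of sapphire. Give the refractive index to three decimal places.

At Brewster's angle, tan θ_B = n₂/n₁ with n₁ on the incident side (sapphire) and n₂ on the transmitted side (medium A).
n₁ = n₂ / tan θ_B = 1.572 / tan 41.61° = 1.770.

n ≈ 1.770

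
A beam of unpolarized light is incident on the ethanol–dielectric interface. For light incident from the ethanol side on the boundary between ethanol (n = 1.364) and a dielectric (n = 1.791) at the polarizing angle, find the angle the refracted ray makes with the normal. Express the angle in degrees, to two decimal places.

θ_B = arctan(n₂/n₁) = arctan(1.791/1.364) = 52.71°.
Since θ_B + θ_t = 90° at Brewster incidence, θ_t = 90° − 52.71° = 37.29°.

θ_t ≈ 37.29°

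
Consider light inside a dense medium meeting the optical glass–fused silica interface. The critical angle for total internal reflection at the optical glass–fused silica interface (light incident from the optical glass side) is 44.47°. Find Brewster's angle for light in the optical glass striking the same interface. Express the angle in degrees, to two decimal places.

sin θ_c = n₂/n₁, so n₂/n₁ = sin 44.47° = 0.7005.
Brewster: tan θ_B = n₂/n₁ = 0.7005.
θ_B = arctan(0.7005) = 35.01°.

θ_B ≈ 35.01°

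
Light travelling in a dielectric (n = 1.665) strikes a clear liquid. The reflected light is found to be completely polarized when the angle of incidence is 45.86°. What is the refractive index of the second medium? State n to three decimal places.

n ≈ 1.716

At Brewster's angle, tan θ_B = n₂/n₁ with n₁ on the incident side (a dielectric) and n₂ on the transmitted side (a clear liquid).
n₂ = n₁ tan θ_B = 1.665 × tan 45.86° = 1.716.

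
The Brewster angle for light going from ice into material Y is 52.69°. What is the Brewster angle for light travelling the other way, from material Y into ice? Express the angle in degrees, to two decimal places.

θ_B' ≈ 37.31°

The two Brewster angles are complementary: θ_B' = 90° − θ_B = 90° − 52.69° = 37.31°.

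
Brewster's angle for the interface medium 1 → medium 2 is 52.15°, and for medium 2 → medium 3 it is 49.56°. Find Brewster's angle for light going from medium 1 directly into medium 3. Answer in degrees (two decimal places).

θ_B ≈ 56.48°

tan θ_B(1→2) = n₂/n₁ = tan 52.15° = 1.2869.
tan θ_B(2→3) = n₃/n₂ = tan 49.56° = 1.1733.
So n₃/n₁ = (n₂/n₁)(n₃/n₂) = 1.2869 × 1.1733 = 1.5099.
θ_B(1→3) = arctan(1.5099) = 56.48°.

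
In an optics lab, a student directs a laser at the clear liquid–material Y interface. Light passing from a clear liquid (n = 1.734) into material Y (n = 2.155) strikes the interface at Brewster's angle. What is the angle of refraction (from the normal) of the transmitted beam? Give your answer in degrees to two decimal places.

θ_t ≈ 38.82°

tan θ_B = n₂/n₁ = 2.155/1.734 = 1.2428, so θ_B = 51.18°.
Since θ_B + θ_t = 90° at Brewster incidence, θ_t = 90° − 51.18° = 38.82°.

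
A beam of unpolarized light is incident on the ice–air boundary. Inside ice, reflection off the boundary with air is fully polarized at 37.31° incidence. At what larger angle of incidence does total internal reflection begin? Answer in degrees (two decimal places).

θ_c ≈ 49.65°

n₂/n₁ = tan 37.31° = 0.7621; the critical angle satisfies sin θ_c = n₂/n₁.
θ_c = arcsin(0.7621) = 49.65°.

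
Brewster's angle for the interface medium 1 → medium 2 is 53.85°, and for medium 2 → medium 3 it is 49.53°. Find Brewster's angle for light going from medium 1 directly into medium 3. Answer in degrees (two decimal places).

θ_B ≈ 58.07°

n₂/n₁ = tan 53.85° = 1.3688 and n₃/n₂ = tan 49.53° = 1.1721.
n₃/n₁ = 1.6044. Then tan θ_B(1→3) = n₃/n₁, so θ_B(1→3) = arctan(1.6044) = 58.07°.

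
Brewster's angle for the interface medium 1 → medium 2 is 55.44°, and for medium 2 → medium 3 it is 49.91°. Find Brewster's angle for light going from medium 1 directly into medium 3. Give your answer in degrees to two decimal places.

θ_B ≈ 59.89°

tan θ_B(1→2) = n₂/n₁ = tan 55.44° = 1.4517.
tan θ_B(2→3) = n₃/n₂ = tan 49.91° = 1.1880.
n₃/n₁ = 1.7246. Then tan θ_B(1→3) = n₃/n₁, so θ_B(1→3) = arctan(1.7246) = 59.89°.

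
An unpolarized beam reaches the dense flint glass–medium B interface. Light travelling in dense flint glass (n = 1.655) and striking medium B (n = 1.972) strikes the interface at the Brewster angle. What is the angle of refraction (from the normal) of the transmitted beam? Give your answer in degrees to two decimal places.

θ_t ≈ 40.01°

θ_B = arctan(n₂/n₁) = arctan(1.972/1.655) = 49.99°.
At Brewster's angle the reflected and refracted rays are perpendicular, so θ_t = 90° − θ_B = 90° − 49.99° = 40.01°.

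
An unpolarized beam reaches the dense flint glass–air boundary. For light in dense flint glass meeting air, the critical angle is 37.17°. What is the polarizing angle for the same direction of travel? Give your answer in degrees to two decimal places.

n₂/n₁ = sin θ_c = sin 37.17° = 0.6042.
tan θ_B equals the same ratio, so θ_B = arctan(0.6042) = 31.14°.

θ_B ≈ 31.14°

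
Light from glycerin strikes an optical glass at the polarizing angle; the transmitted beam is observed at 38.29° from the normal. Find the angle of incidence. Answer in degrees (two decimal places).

Brewster's condition makes the reflected and refracted beams perpendicular: θ_B + θ_t = 90°.
θ_B = 90° − 38.29° = 51.71°.

θ_B ≈ 51.71°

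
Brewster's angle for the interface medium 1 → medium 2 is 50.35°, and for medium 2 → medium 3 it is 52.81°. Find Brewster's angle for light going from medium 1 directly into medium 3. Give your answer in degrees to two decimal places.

tan θ_B(1→2) = n₂/n₁ = tan 50.35° = 1.2066.
tan θ_B(2→3) = n₃/n₂ = tan 52.81° = 1.3179.
So n₃/n₁ = (n₂/n₁)(n₃/n₂) = 1.2066 × 1.3179 = 1.5903.
θ_B(1→3) = arctan(1.5903) = 57.84°.

θ_B ≈ 57.84°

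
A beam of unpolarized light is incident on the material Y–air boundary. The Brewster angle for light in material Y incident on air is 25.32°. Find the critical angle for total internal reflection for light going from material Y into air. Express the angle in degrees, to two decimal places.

n₂/n₁ = tan 25.32° = 0.4731; the critical angle satisfies sin θ_c = n₂/n₁.
θ_c = arcsin(0.4731) = 28.24°.

θ_c ≈ 28.24°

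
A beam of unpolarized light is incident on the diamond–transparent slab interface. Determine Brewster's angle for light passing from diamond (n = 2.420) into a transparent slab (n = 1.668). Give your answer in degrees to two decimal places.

At Brewster's angle the reflected and refracted rays are perpendicular, which with Snell's law gives tan θ_B = n₂/n₁.
tan θ_B = n₂/n₁ = 1.668/2.420 = 0.6893. Taking the arctangent, θ_B = 34.58°.

θ_B ≈ 34.58°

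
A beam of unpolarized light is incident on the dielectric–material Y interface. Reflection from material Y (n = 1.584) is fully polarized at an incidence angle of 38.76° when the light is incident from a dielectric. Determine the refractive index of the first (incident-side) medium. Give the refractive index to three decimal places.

n ≈ 1.973

Brewster's law: tan θ_B = n₂/n₁ (light incident in a dielectric, refracted into material Y).
n₁ = n₂ / tan θ_B = 1.584 / tan 38.76° = 1.973.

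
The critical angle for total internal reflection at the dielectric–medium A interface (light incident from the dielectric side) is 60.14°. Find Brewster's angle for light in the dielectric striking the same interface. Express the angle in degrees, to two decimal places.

n₂/n₁ = sin θ_c = sin 60.14° = 0.8672.
tan θ_B equals the same ratio, so θ_B = arctan(0.8672) = 40.93°.

θ_B ≈ 40.93°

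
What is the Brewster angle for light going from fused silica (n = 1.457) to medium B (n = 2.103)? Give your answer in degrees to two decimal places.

Here n₂/n₁ = 2.103/1.457 = 1.4434, and Brewster's law gives tan θ_B = n₂/n₁.
θ_B = arctan(1.4434) = 55.29°.

θ_B ≈ 55.29°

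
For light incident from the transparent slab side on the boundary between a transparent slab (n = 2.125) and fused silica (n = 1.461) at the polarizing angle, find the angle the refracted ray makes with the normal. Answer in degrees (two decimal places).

θ_t ≈ 55.49°

First find Brewster's angle: tan θ_B = 1.461/2.125 = 0.6875, giving θ_B = 34.51°.
At Brewster's angle the reflected and refracted rays are perpendicular, so θ_t = 90° − θ_B = 90° − 34.51° = 55.49°.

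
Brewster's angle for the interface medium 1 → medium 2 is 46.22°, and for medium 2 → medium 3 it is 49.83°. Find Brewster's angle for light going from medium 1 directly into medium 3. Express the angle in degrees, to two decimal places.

n₂/n₁ = tan 46.22° = 1.0435 and n₃/n₂ = tan 49.83° = 1.1846.
So n₃/n₁ = (n₂/n₁)(n₃/n₂) = 1.0435 × 1.1846 = 1.2362.
θ_B(1→3) = arctan(1.2362) = 51.03°.

θ_B ≈ 51.03°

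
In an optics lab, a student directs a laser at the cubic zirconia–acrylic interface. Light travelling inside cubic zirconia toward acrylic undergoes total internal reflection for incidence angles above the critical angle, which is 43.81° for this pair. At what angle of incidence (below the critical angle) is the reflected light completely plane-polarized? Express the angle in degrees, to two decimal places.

θ_B ≈ 34.69°

At the critical angle sin θ_c = n₂/n₁, giving n₂/n₁ = sin 43.81° = 0.6923.
Then tan θ_B = n₂/n₁ = 0.6923, so θ_B = arctan 0.6923 = 34.69°.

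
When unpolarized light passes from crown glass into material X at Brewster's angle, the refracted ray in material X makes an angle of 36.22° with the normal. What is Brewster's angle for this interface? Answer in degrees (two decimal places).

θ_B ≈ 53.78°

Since the reflected and refracted rays are at right angles at the polarizing angle, θ_B + θ_t = 90°.
θ_B = 90° − 36.22° = 53.78°.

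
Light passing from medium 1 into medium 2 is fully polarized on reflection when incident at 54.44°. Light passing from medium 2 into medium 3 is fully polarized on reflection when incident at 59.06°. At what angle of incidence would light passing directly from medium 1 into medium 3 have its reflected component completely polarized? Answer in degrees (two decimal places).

Each Brewster angle gives a ratio: n₂/n₁ = tan 54.44° = 1.3988, n₃/n₂ = tan 59.06° = 1.6682.
n₃/n₁ = 2.3336. Then tan θ_B(1→3) = n₃/n₁, so θ_B(1→3) = arctan(2.3336) = 66.80°.

θ_B ≈ 66.80°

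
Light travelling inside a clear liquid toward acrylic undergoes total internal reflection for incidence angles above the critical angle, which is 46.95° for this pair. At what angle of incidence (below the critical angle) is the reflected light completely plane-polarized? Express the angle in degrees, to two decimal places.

n₂/n₁ = sin θ_c = sin 46.95° = 0.7308.
tan θ_B equals the same ratio, so θ_B = arctan(0.7308) = 36.16°.

θ_B ≈ 36.16°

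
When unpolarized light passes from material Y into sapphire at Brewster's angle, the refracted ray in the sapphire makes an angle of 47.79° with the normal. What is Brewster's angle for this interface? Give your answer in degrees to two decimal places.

θ_B ≈ 42.21°

At Brewster's angle the reflected and refracted rays are perpendicular, so θ_B + θ_t = 90°.
So θ_B = 90° − θ_t = 90° − 47.79° = 42.21°.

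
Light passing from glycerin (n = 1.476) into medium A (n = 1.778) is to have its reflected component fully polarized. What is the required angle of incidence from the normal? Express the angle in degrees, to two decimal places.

Brewster's condition: tan θ_B = n₂/n₁ = 1.778/1.476 = 1.2046.
So θ_B = arctan 1.2046 = 50.30°.

θ_B ≈ 50.30°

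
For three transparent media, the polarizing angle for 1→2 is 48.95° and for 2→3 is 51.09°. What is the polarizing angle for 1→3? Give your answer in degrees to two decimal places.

θ_B ≈ 54.90°

n₂/n₁ = tan 48.95° = 1.1483 and n₃/n₂ = tan 51.09° = 1.2389.
n₃/n₁ = 1.4226. Then tan θ_B(1→3) = n₃/n₁, so θ_B(1→3) = arctan(1.4226) = 54.90°.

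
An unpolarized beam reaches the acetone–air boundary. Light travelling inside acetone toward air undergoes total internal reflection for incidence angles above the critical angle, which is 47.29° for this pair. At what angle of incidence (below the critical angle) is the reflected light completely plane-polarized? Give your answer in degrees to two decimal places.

θ_B ≈ 36.31°

At the critical angle sin θ_c = n₂/n₁, giving n₂/n₁ = sin 47.29° = 0.7348.
Then tan θ_B = n₂/n₁ = 0.7348, so θ_B = arctan 0.7348 = 36.31°.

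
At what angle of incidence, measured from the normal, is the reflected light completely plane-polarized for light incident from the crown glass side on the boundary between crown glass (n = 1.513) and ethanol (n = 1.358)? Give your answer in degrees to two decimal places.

At Brewster's angle the reflected and refracted rays are perpendicular, which with Snell's law gives tan θ_B = n₂/n₁.
Brewster's condition: tan θ_B = n₂/n₁ = 1.358/1.513 = 0.8976. Taking the arctangent, θ_B = 41.91°.

θ_B ≈ 41.91°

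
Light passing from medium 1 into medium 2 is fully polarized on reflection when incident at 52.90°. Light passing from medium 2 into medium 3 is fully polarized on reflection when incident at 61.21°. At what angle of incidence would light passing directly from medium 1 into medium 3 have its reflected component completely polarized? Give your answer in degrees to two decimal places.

θ_B ≈ 67.43°

Each Brewster angle gives a ratio: n₂/n₁ = tan 52.90° = 1.3222, n₃/n₂ = tan 61.21° = 1.8197.
n₃/n₁ = 2.4061. Then tan θ_B(1→3) = n₃/n₁, so θ_B(1→3) = arctan(2.4061) = 67.43°.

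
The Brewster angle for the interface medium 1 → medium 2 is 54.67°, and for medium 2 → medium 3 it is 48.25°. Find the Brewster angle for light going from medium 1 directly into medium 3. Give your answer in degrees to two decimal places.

θ_B ≈ 57.68°

n₂/n₁ = tan 54.67° = 1.4108 and n₃/n₂ = tan 48.25° = 1.1204.
So n₃/n₁ = (n₂/n₁)(n₃/n₂) = 1.4108 × 1.1204 = 1.5806.
θ_B(1→3) = arctan(1.5806) = 57.68°.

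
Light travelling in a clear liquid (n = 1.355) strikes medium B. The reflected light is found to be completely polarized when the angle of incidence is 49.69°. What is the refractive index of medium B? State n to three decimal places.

n ≈ 1.597

At Brewster's angle, tan θ_B = n₂/n₁ with n₁ on the incident side (a clear liquid) and n₂ on the transmitted side (medium B).
n₂ = n₁ tan θ_B = 1.355 × tan 49.69° = 1.597.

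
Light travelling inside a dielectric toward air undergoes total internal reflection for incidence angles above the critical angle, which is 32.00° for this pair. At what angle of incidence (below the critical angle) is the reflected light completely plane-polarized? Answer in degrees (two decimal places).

sin θ_c = n₂/n₁, so n₂/n₁ = sin 32.00° = 0.5299.
Brewster: tan θ_B = n₂/n₁ = 0.5299.
θ_B = arctan(0.5299) = 27.92°.

θ_B ≈ 27.92°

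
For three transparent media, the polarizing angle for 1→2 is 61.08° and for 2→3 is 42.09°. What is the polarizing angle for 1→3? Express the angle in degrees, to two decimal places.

θ_B ≈ 58.55°

Each Brewster angle gives a ratio: n₂/n₁ = tan 61.08° = 1.8100, n₃/n₂ = tan 42.09° = 0.9033.
So n₃/n₁ = (n₂/n₁)(n₃/n₂) = 1.8100 × 0.9033 = 1.6349.
θ_B(1→3) = arctan(1.6349) = 58.55°.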